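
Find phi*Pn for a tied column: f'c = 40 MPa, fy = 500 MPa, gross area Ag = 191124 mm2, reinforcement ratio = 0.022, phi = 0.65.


Ast = rho * Ag = 0.022 * 191124 = 4204.728 mm2
phi*Pn = 0.65 * 0.80 * (0.85 * 40 * (191124 - 4204.728) + 500 * 4204.728) / 1000
= 4397.96 kN

4397.96


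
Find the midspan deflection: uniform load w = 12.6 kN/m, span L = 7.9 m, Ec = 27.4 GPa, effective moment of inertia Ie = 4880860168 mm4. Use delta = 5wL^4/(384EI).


Convert: L = 7.9 m = 7900 mm, Ec = 27.4 GPa = 27400 MPa
delta = 5 * 12.6 * 7900^4 / (384 * 27400 * 4880860168)
= 4.78 mm

4.78


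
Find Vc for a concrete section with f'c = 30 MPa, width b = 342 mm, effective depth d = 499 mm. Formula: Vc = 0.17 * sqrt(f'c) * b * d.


Vc = 0.17 * sqrt(30) * 342 * 499 / 1000
= 158.9 kN

158.9


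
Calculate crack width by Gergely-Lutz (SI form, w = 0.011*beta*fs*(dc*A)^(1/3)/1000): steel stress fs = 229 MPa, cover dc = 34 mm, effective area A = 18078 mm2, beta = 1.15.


w = 0.011 * beta * fs * (dc * A)^(1/3) / 1000
= 0.011 * 1.15 * 229 * (34 * 18078)^(1/3) / 1000
= 0.246 mm

0.246


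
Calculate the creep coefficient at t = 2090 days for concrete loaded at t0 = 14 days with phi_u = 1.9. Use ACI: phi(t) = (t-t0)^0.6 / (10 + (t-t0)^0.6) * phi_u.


dt = 2090 - 14 = 2076
phi = 2076^0.6 / (10 + 2076^0.6) * 1.9
= 1.724

1.724


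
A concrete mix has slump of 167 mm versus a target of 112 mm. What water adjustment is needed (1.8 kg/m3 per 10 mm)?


Difference = 112 - 167 = -55 mm
Water adjustment = -55 * 1.8 / 10 = -9.9 kg/m3

-9.9


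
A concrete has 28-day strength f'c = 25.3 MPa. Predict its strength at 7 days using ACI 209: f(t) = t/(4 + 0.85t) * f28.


f(7) = 7 / (4 + 0.85 * 7) * 25.3
= 7 / 9.95 * 25.3
= 17.8 MPa

17.8


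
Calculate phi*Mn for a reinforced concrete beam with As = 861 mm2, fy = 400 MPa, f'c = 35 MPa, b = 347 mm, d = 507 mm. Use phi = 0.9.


a = As * fy / (0.85 * f'c * b)
= 861 * 400 / (0.85 * 35 * 347)
= 33.3616 mm
Mn = As * fy * (d - a/2) / 10^6
= 168.8659 kN-m
phi*Mn = 0.9 * 168.8659 = 151.98 kN-m

151.98


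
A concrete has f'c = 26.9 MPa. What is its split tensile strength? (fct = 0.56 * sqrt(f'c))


fct = 0.56 * sqrt(26.9)
= 0.56 * 5.187
= 2.904 MPa

2.904


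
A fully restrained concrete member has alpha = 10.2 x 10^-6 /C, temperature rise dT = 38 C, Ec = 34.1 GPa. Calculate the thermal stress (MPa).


sigma = alpha * dT * Ec
= 10.2e-6 * 38 * 34.1 * 1000
= 13.217 MPa

13.217


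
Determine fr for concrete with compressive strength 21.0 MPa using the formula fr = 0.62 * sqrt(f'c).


fr = 0.62 * sqrt(21.0)
= 2.841 MPa

2.841


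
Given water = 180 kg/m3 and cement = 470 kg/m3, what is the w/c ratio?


w/c = water / cement
w/c = 180 / 470 = 0.383

0.383


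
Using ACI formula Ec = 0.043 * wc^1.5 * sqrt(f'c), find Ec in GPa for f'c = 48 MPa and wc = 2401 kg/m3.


Ec = 0.043 * 2401^1.5 * sqrt(48) / 1000
= 35.05 GPa

35.05


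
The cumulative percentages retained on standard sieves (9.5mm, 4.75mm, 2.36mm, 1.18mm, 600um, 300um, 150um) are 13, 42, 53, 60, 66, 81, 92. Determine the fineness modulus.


FM = sum(cumulative % retained) / 100
= 407 / 100
= 4.07

4.07


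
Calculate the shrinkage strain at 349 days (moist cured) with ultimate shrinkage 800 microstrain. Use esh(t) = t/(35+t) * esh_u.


esh(349) = 349 / (35 + 349) * 800
= 349 / 384 * 800
= 727.1 microstrain

727.1


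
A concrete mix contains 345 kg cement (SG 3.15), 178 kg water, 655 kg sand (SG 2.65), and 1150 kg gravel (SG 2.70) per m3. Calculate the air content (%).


Vol cement = 345 / (3.15 * 1000) = 0.109524 m3
Vol water = 178 / 1000 = 0.178 m3
Vol sand = 655 / (2.65 * 1000) = 0.24717 m3
Vol gravel = 1150 / (2.70 * 1000) = 0.425926 m3
Total solid + water volume = 0.96062 m3
Air = (1 - 0.96062) * 100 = 3.94%

3.94


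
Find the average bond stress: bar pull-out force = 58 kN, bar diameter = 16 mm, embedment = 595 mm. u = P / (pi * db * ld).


u = P / (pi * db * ld)
= 58 * 1000 / (pi * 16 * 595)
= 1.939 MPa

1.939


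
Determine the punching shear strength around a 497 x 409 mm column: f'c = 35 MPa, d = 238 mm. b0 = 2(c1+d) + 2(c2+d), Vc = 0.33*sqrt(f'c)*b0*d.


b0 = 2*(497 + 238) + 2*(409 + 238) = 2764 mm
Vc = 0.33 * sqrt(35) * 2764 * 238 / 1000
= 1284.29 kN

1284.29


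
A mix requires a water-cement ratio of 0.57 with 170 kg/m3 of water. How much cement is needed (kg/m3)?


Cement = water / (w/c)
= 170 / 0.57
= 298.2 kg/m3

298.2


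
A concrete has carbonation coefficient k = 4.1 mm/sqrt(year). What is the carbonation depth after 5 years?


depth = k * sqrt(t)
= 4.1 * sqrt(5)
= 9.17 mm

9.17


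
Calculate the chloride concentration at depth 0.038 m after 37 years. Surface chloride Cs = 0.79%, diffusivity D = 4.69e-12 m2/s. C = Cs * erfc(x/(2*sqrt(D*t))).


t_seconds = 37 * 365.25 * 24 * 3600 = 1167631200.0 s
arg = 0.038 / (2 * sqrt(4.69e-12 * 1167631200.0))
= 0.2568
erfc(0.2568) = 0.7165
C = 0.79 * 0.7165 = 0.5661%

0.5661


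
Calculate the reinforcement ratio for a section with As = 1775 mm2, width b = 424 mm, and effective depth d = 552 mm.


rho = As / (b * d)
= 1775 / (424 * 552)
= 0.0076

0.0076


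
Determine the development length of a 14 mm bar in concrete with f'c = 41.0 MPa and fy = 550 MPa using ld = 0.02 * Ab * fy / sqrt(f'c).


Ab = pi * 14^2 / 4 = 153.938 mm2
ld = 0.02 * 153.938 * 550 / sqrt(41.0)
= 264.5 mm

264.5


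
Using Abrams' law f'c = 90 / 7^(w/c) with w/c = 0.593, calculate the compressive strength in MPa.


f'c = 90 / 7^0.593
= 90 / 3.171
= 28.39 MPa

28.39


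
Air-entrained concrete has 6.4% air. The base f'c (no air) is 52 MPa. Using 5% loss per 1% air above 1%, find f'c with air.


Strength loss = (6.4 - 1) * 5 = 27.0%
f'c = 52 * (1 - 27.0/100)
= 37.96 MPa

37.96


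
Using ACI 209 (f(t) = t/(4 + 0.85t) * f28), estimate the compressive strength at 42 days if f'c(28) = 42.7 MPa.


f(42) = 42 / (4 + 0.85 * 42) * 42.7
= 42 / 39.7 * 42.7
= 45.17 MPa

45.17


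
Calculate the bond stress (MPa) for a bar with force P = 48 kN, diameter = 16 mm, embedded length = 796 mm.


u = P / (pi * db * ld)
= 48 * 1000 / (pi * 16 * 796)
= 1.2 MPa

1.2


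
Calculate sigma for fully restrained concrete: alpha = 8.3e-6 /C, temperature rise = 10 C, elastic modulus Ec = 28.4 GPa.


sigma = alpha * dT * Ec
= 8.3e-6 * 10 * 28.4 * 1000
= 2.357 MPa

2.357


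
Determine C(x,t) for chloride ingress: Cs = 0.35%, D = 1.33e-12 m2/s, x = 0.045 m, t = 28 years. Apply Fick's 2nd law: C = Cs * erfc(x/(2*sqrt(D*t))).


t_seconds = 28 * 365.25 * 24 * 3600 = 883612800.0 s
arg = 0.045 / (2 * sqrt(1.33e-12 * 883612800.0))
= 0.6563
erfc(0.6563) = 0.3533
C = 0.35 * 0.3533 = 0.1237%

0.1237


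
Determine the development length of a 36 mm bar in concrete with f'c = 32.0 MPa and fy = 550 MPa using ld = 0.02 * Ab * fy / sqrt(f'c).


Ab = pi * 36^2 / 4 = 1017.876 mm2
ld = 0.02 * 1017.876 * 550 / sqrt(32.0)
= 1979.3 mm

1979.3


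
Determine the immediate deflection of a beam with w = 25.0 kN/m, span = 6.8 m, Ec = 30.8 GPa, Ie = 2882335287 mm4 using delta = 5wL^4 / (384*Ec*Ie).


Convert: L = 6.8 m = 6800 mm, Ec = 30.8 GPa = 30800 MPa
delta = 5 * 25.0 * 6800^4 / (384 * 30800 * 2882335287)
= 7.84 mm

7.84


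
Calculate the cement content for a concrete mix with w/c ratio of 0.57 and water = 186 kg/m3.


Cement = water / (w/c)
= 186 / 0.57
= 326.3 kg/m3

326.3


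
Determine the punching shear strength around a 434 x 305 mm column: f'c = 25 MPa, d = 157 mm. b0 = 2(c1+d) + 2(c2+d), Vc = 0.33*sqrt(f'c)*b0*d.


b0 = 2*(434 + 157) + 2*(305 + 157) = 2106 mm
Vc = 0.33 * sqrt(25) * 2106 * 157 / 1000
= 545.56 kN

545.56


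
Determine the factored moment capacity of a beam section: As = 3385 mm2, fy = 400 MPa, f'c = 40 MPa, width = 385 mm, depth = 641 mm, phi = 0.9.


a = As * fy / (0.85 * f'c * b)
= 3385 * 400 / (0.85 * 40 * 385)
= 103.4377 mm
Mn = As * fy * (d - a/2) / 10^6
= 797.8867 kN-m
phi*Mn = 0.9 * 797.8867 = 718.1 kN-m

718.1


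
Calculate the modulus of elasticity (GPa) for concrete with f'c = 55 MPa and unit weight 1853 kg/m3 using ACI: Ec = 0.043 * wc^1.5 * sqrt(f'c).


Ec = 0.043 * 1853^1.5 * sqrt(55) / 1000
= 25.44 GPa

25.44


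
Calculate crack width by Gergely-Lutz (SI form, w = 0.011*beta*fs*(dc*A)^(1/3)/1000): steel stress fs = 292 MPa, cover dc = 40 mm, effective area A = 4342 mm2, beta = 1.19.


w = 0.011 * beta * fs * (dc * A)^(1/3) / 1000
= 0.011 * 1.19 * 292 * (40 * 4342)^(1/3) / 1000
= 0.213 mm

0.213


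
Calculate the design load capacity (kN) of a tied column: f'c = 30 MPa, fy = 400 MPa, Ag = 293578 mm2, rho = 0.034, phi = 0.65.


Ast = rho * Ag = 0.034 * 293578 = 9981.652 mm2
phi*Pn = 0.65 * 0.80 * (0.85 * 30 * (293578 - 9981.652) + 400 * 9981.652) / 1000
= 5836.67 kN

5836.67


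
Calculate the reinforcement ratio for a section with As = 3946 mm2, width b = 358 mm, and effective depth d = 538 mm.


rho = As / (b * d)
= 3946 / (358 * 538)
= 0.0205

0.0205


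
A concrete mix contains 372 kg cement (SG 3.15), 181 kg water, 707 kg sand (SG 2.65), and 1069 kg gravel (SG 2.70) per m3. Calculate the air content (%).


Vol cement = 372 / (3.15 * 1000) = 0.118095 m3
Vol water = 181 / 1000 = 0.181 m3
Vol sand = 707 / (2.65 * 1000) = 0.266792 m3
Vol gravel = 1069 / (2.70 * 1000) = 0.395926 m3
Total solid + water volume = 0.961814 m3
Air = (1 - 0.961814) * 100 = 3.82%

3.82


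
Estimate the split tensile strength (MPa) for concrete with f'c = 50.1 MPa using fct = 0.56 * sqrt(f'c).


fct = 0.56 * sqrt(50.1)
= 0.56 * 7.078
= 3.964 MPa

3.964


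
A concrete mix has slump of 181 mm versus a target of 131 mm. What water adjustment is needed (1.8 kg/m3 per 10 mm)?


Difference = 131 - 181 = -50 mm
Water adjustment = -50 * 1.8 / 10 = -9.0 kg/m3

-9.0


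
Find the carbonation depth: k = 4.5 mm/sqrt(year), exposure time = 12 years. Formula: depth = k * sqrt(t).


depth = k * sqrt(t)
= 4.5 * sqrt(12)
= 15.59 mm

15.59


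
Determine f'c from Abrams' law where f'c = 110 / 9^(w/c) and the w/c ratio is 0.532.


f'c = 110 / 9^0.532
= 110 / 3.219
= 34.18 MPa

34.18


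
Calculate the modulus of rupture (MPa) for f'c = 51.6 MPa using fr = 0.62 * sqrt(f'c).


fr = 0.62 * sqrt(51.6)
= 4.454 MPa

4.454


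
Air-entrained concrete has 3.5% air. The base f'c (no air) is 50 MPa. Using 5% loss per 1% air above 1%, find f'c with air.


Strength loss = (3.5 - 1) * 5 = 12.5%
f'c = 50 * (1 - 12.5/100)
= 43.75 MPa

43.75


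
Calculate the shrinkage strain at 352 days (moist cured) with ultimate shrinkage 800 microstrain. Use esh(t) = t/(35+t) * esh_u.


esh(352) = 352 / (35 + 352) * 800
= 352 / 387 * 800
= 727.6 microstrain

727.6


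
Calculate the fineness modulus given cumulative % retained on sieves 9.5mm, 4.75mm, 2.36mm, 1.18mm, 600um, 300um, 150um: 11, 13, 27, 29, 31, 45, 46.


FM = sum(cumulative % retained) / 100
= 202 / 100
= 2.02

2.02


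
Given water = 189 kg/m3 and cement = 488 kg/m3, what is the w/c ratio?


w/c = water / cement
w/c = 189 / 488 = 0.387

0.387


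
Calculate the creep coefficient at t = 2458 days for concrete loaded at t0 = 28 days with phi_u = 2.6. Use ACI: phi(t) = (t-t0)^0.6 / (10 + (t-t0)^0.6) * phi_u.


dt = 2458 - 28 = 2430
phi = 2430^0.6 / (10 + 2430^0.6) * 2.6
= 2.379

2.379


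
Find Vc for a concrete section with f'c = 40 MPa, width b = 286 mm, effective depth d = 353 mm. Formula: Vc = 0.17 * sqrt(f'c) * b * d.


Vc = 0.17 * sqrt(40) * 286 * 353 / 1000
= 108.55 kN

108.55


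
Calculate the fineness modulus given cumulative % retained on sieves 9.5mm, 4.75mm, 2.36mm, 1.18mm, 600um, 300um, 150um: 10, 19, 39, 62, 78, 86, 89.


FM = sum(cumulative % retained) / 100
= 383 / 100
= 3.83

3.83


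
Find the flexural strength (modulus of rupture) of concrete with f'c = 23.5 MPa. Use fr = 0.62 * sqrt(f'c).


fr = 0.62 * sqrt(23.5)
= 3.006 MPa

3.006


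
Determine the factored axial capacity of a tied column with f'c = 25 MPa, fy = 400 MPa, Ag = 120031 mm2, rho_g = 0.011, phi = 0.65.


Ast = rho * Ag = 0.011 * 120031 = 1320.341 mm2
phi*Pn = 0.65 * 0.80 * (0.85 * 25 * (120031 - 1320.341) + 400 * 1320.341) / 1000
= 1586.38 kN

1586.38


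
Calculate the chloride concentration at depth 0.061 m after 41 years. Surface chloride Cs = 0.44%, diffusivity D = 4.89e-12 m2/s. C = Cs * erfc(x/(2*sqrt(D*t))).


t_seconds = 41 * 365.25 * 24 * 3600 = 1293861600.0 s
arg = 0.061 / (2 * sqrt(4.89e-12 * 1293861600.0))
= 0.3834
erfc(0.3834) = 0.5876
C = 0.44 * 0.5876 = 0.2586%

0.2586


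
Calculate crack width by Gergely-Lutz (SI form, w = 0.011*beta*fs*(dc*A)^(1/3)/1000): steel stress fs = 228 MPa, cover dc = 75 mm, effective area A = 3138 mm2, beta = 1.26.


w = 0.011 * beta * fs * (dc * A)^(1/3) / 1000
= 0.011 * 1.26 * 228 * (75 * 3138)^(1/3) / 1000
= 0.195 mm

0.195


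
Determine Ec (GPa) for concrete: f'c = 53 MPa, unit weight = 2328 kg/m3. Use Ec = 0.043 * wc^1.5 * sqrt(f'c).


Ec = 0.043 * 2328^1.5 * sqrt(53) / 1000
= 35.16 GPa

35.16


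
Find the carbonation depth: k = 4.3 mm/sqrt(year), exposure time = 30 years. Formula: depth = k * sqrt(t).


depth = k * sqrt(t)
= 4.3 * sqrt(30)
= 23.55 mm

23.55


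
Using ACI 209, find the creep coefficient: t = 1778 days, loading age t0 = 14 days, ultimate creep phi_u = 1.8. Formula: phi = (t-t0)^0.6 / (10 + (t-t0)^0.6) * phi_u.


dt = 1778 - 14 = 1764
phi = 1764^0.6 / (10 + 1764^0.6) * 1.8
= 1.618

1.618


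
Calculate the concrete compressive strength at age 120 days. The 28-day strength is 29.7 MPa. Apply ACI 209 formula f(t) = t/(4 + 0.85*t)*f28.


f(120) = 120 / (4 + 0.85 * 120) * 29.7
= 120 / 106.0 * 29.7
= 33.62 MPa

33.62


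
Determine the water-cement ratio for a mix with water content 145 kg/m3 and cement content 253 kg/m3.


w/c = water / cement
w/c = 145 / 253 = 0.573

0.573


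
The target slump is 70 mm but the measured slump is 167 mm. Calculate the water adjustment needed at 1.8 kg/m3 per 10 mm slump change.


Difference = 70 - 167 = -97 mm
Water adjustment = -97 * 1.8 / 10 = -17.5 kg/m3

-17.5


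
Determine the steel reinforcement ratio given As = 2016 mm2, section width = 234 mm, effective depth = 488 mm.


rho = As / (b * d)
= 2016 / (234 * 488)
= 0.0177

0.0177


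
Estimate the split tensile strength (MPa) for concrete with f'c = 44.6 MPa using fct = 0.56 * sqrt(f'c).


fct = 0.56 * sqrt(44.6)
= 0.56 * 6.678
= 3.74 MPa

3.74


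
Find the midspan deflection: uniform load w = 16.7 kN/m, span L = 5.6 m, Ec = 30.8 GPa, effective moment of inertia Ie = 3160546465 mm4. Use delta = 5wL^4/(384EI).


Convert: L = 5.6 m = 5600 mm, Ec = 30.8 GPa = 30800 MPa
delta = 5 * 16.7 * 5600^4 / (384 * 30800 * 3160546465)
= 2.2 mm

2.2


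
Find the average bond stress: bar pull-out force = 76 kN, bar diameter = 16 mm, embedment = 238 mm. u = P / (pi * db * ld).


u = P / (pi * db * ld)
= 76 * 1000 / (pi * 16 * 238)
= 6.353 MPa

6.353


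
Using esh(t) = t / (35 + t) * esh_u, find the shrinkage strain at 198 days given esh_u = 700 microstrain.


esh(198) = 198 / (35 + 198) * 700
= 198 / 233 * 700
= 594.8 microstrain

594.8


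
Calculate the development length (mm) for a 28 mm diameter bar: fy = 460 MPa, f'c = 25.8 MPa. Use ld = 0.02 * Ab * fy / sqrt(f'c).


Ab = pi * 28^2 / 4 = 615.752 mm2
ld = 0.02 * 615.752 * 460 / sqrt(25.8)
= 1115.3 mm

1115.3


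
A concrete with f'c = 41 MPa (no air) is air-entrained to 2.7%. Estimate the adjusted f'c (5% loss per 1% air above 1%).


Strength loss = (2.7 - 1) * 5 = 8.5%
f'c = 41 * (1 - 8.5/100)
= 37.52 MPa

37.52


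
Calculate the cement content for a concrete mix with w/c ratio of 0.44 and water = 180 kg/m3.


Cement = water / (w/c)
= 180 / 0.44
= 409.1 kg/m3

409.1


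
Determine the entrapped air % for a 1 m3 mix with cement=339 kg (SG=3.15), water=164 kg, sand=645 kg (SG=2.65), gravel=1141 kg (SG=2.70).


Vol cement = 339 / (3.15 * 1000) = 0.107619 m3
Vol water = 164 / 1000 = 0.164 m3
Vol sand = 645 / (2.65 * 1000) = 0.243396 m3
Vol gravel = 1141 / (2.70 * 1000) = 0.422593 m3
Total solid + water volume = 0.937608 m3
Air = (1 - 0.937608) * 100 = 6.24%

6.24


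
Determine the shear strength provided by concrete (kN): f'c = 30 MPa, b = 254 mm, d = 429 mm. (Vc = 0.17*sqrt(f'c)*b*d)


Vc = 0.17 * sqrt(30) * 254 * 429 / 1000
= 101.46 kN

101.46


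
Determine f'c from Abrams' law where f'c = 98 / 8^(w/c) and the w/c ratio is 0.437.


f'c = 98 / 8^0.437
= 98 / 2.481
= 39.5 MPa

39.5


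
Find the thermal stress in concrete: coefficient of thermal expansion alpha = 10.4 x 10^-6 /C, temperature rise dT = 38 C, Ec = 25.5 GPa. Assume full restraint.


sigma = alpha * dT * Ec
= 10.4e-6 * 38 * 25.5 * 1000
= 10.078 MPa

10.078


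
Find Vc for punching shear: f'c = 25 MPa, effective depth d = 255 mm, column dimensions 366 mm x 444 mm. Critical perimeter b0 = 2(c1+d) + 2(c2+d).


b0 = 2*(366 + 255) + 2*(444 + 255) = 2640 mm
Vc = 0.33 * sqrt(25) * 2640 * 255 / 1000
= 1110.78 kN

1110.78


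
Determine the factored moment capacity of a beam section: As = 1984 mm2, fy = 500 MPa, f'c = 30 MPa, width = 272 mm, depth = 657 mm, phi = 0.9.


a = As * fy / (0.85 * f'c * b)
= 1984 * 500 / (0.85 * 30 * 272)
= 143.0219 mm
Mn = As * fy * (d - a/2) / 10^6
= 580.8051 kN-m
phi*Mn = 0.9 * 580.8051 = 522.72 kN-m

522.72


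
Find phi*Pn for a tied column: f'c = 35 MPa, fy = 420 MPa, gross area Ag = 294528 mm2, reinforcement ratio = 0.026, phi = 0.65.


Ast = rho * Ag = 0.026 * 294528 = 7657.728 mm2
phi*Pn = 0.65 * 0.80 * (0.85 * 35 * (294528 - 7657.728) + 420 * 7657.728) / 1000
= 6110.33 kN

6110.33


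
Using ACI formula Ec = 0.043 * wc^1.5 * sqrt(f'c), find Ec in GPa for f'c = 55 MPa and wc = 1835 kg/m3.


Ec = 0.043 * 1835^1.5 * sqrt(55) / 1000
= 25.07 GPa

25.07


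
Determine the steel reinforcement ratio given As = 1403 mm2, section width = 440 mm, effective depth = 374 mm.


rho = As / (b * d)
= 1403 / (440 * 374)
= 0.0085

0.0085


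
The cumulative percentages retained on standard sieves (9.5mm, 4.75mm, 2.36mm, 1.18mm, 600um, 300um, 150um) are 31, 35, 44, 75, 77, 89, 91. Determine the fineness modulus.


FM = sum(cumulative % retained) / 100
= 442 / 100
= 4.42

4.42


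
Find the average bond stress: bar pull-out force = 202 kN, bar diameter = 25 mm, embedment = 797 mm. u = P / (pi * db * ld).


u = P / (pi * db * ld)
= 202 * 1000 / (pi * 25 * 797)
= 3.227 MPa

3.227


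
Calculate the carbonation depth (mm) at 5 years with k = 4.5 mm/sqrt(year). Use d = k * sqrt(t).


depth = k * sqrt(t)
= 4.5 * sqrt(5)
= 10.06 mm

10.06


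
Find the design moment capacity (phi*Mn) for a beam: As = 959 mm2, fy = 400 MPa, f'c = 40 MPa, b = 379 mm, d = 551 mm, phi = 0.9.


a = As * fy / (0.85 * f'c * b)
= 959 * 400 / (0.85 * 40 * 379)
= 29.7687 mm
Mn = As * fy * (d - a/2) / 10^6
= 205.654 kN-m
phi*Mn = 0.9 * 205.654 = 185.09 kN-m

185.09


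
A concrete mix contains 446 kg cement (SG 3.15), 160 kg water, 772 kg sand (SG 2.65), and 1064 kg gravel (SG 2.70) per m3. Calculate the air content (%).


Vol cement = 446 / (3.15 * 1000) = 0.141587 m3
Vol water = 160 / 1000 = 0.16 m3
Vol sand = 772 / (2.65 * 1000) = 0.291321 m3
Vol gravel = 1064 / (2.70 * 1000) = 0.394074 m3
Total solid + water volume = 0.986982 m3
Air = (1 - 0.986982) * 100 = 1.3%

1.3


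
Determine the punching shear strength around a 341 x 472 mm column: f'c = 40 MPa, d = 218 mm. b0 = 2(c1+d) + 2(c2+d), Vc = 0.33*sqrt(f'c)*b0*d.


b0 = 2*(341 + 218) + 2*(472 + 218) = 2498 mm
Vc = 0.33 * sqrt(40) * 2498 * 218 / 1000
= 1136.56 kN

1136.56


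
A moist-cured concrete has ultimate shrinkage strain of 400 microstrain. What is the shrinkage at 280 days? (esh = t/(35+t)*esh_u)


esh(280) = 280 / (35 + 280) * 400
= 280 / 315 * 400
= 355.6 microstrain

355.6


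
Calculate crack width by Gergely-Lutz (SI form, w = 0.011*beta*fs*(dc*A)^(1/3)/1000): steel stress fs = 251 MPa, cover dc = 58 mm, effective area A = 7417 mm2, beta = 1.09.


w = 0.011 * beta * fs * (dc * A)^(1/3) / 1000
= 0.011 * 1.09 * 251 * (58 * 7417)^(1/3) / 1000
= 0.227 mm

0.227


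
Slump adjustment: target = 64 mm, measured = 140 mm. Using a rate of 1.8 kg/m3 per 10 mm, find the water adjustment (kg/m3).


Difference = 64 - 140 = -76 mm
Water adjustment = -76 * 1.8 / 10 = -13.7 kg/m3

-13.7


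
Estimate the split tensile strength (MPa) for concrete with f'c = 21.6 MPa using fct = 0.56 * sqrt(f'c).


fct = 0.56 * sqrt(21.6)
= 0.56 * 4.648
= 2.603 MPa

2.603


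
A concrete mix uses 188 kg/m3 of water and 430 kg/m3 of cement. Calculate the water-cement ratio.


w/c = water / cement
w/c = 188 / 430 = 0.437

0.437


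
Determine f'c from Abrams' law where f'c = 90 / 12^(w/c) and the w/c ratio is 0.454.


f'c = 90 / 12^0.454
= 90 / 3.09
= 29.13 MPa

29.13


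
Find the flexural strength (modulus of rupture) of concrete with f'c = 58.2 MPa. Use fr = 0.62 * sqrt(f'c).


fr = 0.62 * sqrt(58.2)
= 4.73 MPa

4.73


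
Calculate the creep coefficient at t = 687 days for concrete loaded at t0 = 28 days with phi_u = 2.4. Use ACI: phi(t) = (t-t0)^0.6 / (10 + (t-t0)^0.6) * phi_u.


dt = 687 - 28 = 659
phi = 659^0.6 / (10 + 659^0.6) * 2.4
= 1.994

1.994


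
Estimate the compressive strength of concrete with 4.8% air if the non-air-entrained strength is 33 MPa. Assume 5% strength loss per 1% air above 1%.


Strength loss = (4.8 - 1) * 5 = 19.0%
f'c = 33 * (1 - 19.0/100)
= 26.73 MPa

26.73


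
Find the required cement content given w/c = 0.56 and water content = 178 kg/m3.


Cement = water / (w/c)
= 178 / 0.56
= 317.9 kg/m3

317.9


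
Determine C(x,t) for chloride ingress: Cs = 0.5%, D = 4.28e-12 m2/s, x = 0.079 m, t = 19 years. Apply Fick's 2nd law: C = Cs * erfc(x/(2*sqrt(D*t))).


t_seconds = 19 * 365.25 * 24 * 3600 = 599594400.0 s
arg = 0.079 / (2 * sqrt(4.28e-12 * 599594400.0))
= 0.7797
erfc(0.7797) = 0.2702
C = 0.5 * 0.2702 = 0.1351%

0.1351


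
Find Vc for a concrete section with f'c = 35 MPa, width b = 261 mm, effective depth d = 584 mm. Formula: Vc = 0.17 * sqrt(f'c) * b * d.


Vc = 0.17 * sqrt(35) * 261 * 584 / 1000
= 153.3 kN

153.3


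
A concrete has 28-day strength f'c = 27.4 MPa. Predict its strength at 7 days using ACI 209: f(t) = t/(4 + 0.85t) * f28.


f(7) = 7 / (4 + 0.85 * 7) * 27.4
= 7 / 9.95 * 27.4
= 19.28 MPa

19.28


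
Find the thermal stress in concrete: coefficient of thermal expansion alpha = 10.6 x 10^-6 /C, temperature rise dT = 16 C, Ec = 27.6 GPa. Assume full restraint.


sigma = alpha * dT * Ec
= 10.6e-6 * 16 * 27.6 * 1000
= 4.681 MPa

4.681


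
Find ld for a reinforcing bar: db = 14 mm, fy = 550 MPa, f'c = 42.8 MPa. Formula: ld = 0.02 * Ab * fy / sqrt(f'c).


Ab = pi * 14^2 / 4 = 153.938 mm2
ld = 0.02 * 153.938 * 550 / sqrt(42.8)
= 258.8 mm

258.8


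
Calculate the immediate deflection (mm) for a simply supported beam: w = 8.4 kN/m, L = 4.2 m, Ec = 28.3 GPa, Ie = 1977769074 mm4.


Convert: L = 4.2 m = 4200 mm, Ec = 28.3 GPa = 28300 MPa
delta = 5 * 8.4 * 4200^4 / (384 * 28300 * 1977769074)
= 0.61 mm

0.61


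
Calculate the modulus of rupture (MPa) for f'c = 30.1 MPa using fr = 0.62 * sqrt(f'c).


fr = 0.62 * sqrt(30.1)
= 3.402 MPa

3.402


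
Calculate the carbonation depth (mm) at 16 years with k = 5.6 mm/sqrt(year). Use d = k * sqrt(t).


depth = k * sqrt(t)
= 5.6 * sqrt(16)
= 22.4 mm

22.4


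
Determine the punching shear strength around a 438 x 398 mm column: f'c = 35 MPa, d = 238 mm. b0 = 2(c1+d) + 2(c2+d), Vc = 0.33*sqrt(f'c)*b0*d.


b0 = 2*(438 + 238) + 2*(398 + 238) = 2624 mm
Vc = 0.33 * sqrt(35) * 2624 * 238 / 1000
= 1219.24 kN

1219.24


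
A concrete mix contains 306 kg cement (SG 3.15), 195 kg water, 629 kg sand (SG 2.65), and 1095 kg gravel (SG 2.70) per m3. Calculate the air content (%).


Vol cement = 306 / (3.15 * 1000) = 0.097143 m3
Vol water = 195 / 1000 = 0.195 m3
Vol sand = 629 / (2.65 * 1000) = 0.237358 m3
Vol gravel = 1095 / (2.70 * 1000) = 0.405556 m3
Total solid + water volume = 0.935057 m3
Air = (1 - 0.935057) * 100 = 6.49%

6.49


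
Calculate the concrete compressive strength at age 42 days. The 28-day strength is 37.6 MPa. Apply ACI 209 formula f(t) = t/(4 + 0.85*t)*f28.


f(42) = 42 / (4 + 0.85 * 42) * 37.6
= 42 / 39.7 * 37.6
= 39.78 MPa

39.78


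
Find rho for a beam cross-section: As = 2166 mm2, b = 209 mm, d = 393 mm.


rho = As / (b * d)
= 2166 / (209 * 393)
= 0.0264

0.0264


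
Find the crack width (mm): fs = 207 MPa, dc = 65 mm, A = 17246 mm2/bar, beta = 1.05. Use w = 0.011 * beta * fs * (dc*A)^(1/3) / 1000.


w = 0.011 * beta * fs * (dc * A)^(1/3) / 1000
= 0.011 * 1.05 * 207 * (65 * 17246)^(1/3) / 1000
= 0.248 mm

0.248


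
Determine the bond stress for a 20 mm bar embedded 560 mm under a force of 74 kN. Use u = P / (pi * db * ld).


u = P / (pi * db * ld)
= 74 * 1000 / (pi * 20 * 560)
= 2.103 MPa

2.103


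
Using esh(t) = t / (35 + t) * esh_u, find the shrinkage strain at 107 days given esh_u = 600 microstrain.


esh(107) = 107 / (35 + 107) * 600
= 107 / 142 * 600
= 452.1 microstrain

452.1


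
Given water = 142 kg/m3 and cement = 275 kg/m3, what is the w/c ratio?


w/c = water / cement
w/c = 142 / 275 = 0.516

0.516


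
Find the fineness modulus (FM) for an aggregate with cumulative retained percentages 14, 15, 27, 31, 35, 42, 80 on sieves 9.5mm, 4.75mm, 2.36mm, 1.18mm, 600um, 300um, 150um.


FM = sum(cumulative % retained) / 100
= 244 / 100
= 2.44

2.44


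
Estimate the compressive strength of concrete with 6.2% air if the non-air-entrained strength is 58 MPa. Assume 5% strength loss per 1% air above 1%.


Strength loss = (6.2 - 1) * 5 = 26.0%
f'c = 58 * (1 - 26.0/100)
= 42.92 MPa

42.92


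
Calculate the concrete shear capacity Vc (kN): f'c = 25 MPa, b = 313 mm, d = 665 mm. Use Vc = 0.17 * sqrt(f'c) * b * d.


Vc = 0.17 * sqrt(25) * 313 * 665 / 1000
= 176.92 kN

176.92


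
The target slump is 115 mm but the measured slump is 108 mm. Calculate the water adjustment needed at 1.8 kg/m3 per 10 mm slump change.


Difference = 115 - 108 = 7 mm
Water adjustment = 7 * 1.8 / 10 = 1.3 kg/m3

1.3


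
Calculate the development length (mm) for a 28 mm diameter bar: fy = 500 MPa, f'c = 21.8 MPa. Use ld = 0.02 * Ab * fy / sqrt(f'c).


Ab = pi * 28^2 / 4 = 615.752 mm2
ld = 0.02 * 615.752 * 500 / sqrt(21.8)
= 1318.8 mm

1318.8


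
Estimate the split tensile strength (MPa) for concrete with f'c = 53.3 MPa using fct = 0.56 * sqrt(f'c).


fct = 0.56 * sqrt(53.3)
= 0.56 * 7.301
= 4.088 MPa

4.088


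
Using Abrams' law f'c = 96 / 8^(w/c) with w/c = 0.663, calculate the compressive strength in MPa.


f'c = 96 / 8^0.663
= 96 / 3.97
= 24.18 MPa

24.18


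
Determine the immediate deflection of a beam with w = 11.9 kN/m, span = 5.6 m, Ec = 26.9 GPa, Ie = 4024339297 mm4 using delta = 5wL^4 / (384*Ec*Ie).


Convert: L = 5.6 m = 5600 mm, Ec = 26.9 GPa = 26900 MPa
delta = 5 * 11.9 * 5600^4 / (384 * 26900 * 4024339297)
= 1.41 mm

1.41


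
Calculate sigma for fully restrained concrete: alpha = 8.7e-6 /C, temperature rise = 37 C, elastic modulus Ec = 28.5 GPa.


sigma = alpha * dT * Ec
= 8.7e-6 * 37 * 28.5 * 1000
= 9.174 MPa

9.174


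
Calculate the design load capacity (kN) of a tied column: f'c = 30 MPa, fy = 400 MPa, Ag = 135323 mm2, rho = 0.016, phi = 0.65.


Ast = rho * Ag = 0.016 * 135323 = 2165.168 mm2
phi*Pn = 0.65 * 0.80 * (0.85 * 30 * (135323 - 2165.168) + 400 * 2165.168) / 1000
= 2216.03 kN

2216.03


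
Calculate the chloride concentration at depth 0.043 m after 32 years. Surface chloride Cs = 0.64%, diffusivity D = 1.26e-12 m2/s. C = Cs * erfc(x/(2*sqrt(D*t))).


t_seconds = 32 * 365.25 * 24 * 3600 = 1009843200.0 s
arg = 0.043 / (2 * sqrt(1.26e-12 * 1009843200.0))
= 0.6027
erfc(0.6027) = 0.394
C = 0.64 * 0.394 = 0.2522%

0.2522


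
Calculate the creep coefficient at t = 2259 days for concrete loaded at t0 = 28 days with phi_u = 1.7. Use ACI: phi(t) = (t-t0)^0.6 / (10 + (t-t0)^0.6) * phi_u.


dt = 2259 - 28 = 2231
phi = 2231^0.6 / (10 + 2231^0.6) * 1.7
= 1.548

1.548


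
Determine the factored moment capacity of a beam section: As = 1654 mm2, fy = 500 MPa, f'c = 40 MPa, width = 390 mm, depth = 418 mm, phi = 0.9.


a = As * fy / (0.85 * f'c * b)
= 1654 * 500 / (0.85 * 40 * 390)
= 62.368 mm
Mn = As * fy * (d - a/2) / 10^6
= 319.8968 kN-m
phi*Mn = 0.9 * 319.8968 = 287.91 kN-m

287.91


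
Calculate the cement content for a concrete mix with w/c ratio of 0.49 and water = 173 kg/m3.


Cement = water / (w/c)
= 173 / 0.49
= 353.1 kg/m3

353.1


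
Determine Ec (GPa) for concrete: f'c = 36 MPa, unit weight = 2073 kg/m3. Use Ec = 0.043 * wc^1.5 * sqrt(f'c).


Ec = 0.043 * 2073^1.5 * sqrt(36) / 1000
= 24.35 GPa

24.35


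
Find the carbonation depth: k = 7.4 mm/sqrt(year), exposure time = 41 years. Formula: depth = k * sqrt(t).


depth = k * sqrt(t)
= 7.4 * sqrt(41)
= 47.38 mm

47.38


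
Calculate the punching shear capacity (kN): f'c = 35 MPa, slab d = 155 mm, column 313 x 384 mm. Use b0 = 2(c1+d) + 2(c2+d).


b0 = 2*(313 + 155) + 2*(384 + 155) = 2014 mm
Vc = 0.33 * sqrt(35) * 2014 * 155 / 1000
= 609.45 kN

609.45


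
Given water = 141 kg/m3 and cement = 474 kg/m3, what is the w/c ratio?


w/c = water / cement
w/c = 141 / 474 = 0.297

0.297


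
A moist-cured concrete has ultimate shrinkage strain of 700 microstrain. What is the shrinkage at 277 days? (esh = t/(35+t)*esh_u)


esh(277) = 277 / (35 + 277) * 700
= 277 / 312 * 700
= 621.5 microstrain

621.5


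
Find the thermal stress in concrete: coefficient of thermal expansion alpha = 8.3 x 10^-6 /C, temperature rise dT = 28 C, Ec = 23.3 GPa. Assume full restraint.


sigma = alpha * dT * Ec
= 8.3e-6 * 28 * 23.3 * 1000
= 5.415 MPa

5.415


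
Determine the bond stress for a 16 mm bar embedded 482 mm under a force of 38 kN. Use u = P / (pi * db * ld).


u = P / (pi * db * ld)
= 38 * 1000 / (pi * 16 * 482)
= 1.568 MPa

1.568


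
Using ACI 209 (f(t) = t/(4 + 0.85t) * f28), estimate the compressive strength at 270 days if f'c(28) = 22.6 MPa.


f(270) = 270 / (4 + 0.85 * 270) * 22.6
= 270 / 233.5 * 22.6
= 26.13 MPa

26.13


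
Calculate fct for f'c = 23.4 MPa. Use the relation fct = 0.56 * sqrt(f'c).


fct = 0.56 * sqrt(23.4)
= 0.56 * 4.837
= 2.709 MPa

2.709


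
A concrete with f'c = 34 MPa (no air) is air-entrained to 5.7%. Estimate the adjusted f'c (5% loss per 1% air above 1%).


Strength loss = (5.7 - 1) * 5 = 23.5%
f'c = 34 * (1 - 23.5/100)
= 26.01 MPa

26.01


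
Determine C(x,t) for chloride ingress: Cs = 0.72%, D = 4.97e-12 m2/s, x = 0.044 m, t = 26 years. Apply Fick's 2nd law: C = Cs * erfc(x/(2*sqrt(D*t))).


t_seconds = 26 * 365.25 * 24 * 3600 = 820497600.0 s
arg = 0.044 / (2 * sqrt(4.97e-12 * 820497600.0))
= 0.3445
erfc(0.3445) = 0.6261
C = 0.72 * 0.6261 = 0.4508%

0.4508


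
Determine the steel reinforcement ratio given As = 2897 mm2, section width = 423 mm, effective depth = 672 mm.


rho = As / (b * d)
= 2897 / (423 * 672)
= 0.0102

0.0102


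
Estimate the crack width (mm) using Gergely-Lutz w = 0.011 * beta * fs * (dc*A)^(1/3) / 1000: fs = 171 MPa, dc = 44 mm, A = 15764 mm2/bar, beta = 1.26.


w = 0.011 * beta * fs * (dc * A)^(1/3) / 1000
= 0.011 * 1.26 * 171 * (44 * 15764)^(1/3) / 1000
= 0.21 mm

0.21


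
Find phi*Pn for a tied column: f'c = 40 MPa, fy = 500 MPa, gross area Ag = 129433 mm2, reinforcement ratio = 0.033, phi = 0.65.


Ast = rho * Ag = 0.033 * 129433 = 4271.289 mm2
phi*Pn = 0.65 * 0.80 * (0.85 * 40 * (129433 - 4271.289) + 500 * 4271.289) / 1000
= 3323.39 kN

3323.39


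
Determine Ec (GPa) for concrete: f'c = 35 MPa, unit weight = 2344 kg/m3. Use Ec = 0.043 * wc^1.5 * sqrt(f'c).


Ec = 0.043 * 2344^1.5 * sqrt(35) / 1000
= 28.87 GPa

28.87


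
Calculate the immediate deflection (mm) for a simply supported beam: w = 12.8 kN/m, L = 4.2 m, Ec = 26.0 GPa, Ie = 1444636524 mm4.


Convert: L = 4.2 m = 4200 mm, Ec = 26.0 GPa = 26000 MPa
delta = 5 * 12.8 * 4200^4 / (384 * 26000 * 1444636524)
= 1.38 mm

1.38


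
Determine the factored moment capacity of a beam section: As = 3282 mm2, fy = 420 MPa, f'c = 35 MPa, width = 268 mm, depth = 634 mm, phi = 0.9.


a = As * fy / (0.85 * f'c * b)
= 3282 * 420 / (0.85 * 35 * 268)
= 172.8885 mm
Mn = As * fy * (d - a/2) / 10^6
= 754.7727 kN-m
phi*Mn = 0.9 * 754.7727 = 679.3 kN-m

679.3


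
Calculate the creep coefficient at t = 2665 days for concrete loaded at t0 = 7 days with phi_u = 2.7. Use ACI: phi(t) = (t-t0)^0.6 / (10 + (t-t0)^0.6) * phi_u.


dt = 2665 - 7 = 2658
phi = 2658^0.6 / (10 + 2658^0.6) * 2.7
= 2.481

2.481


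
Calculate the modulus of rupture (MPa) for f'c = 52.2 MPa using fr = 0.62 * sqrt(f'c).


fr = 0.62 * sqrt(52.2)
= 4.479 MPa

4.479


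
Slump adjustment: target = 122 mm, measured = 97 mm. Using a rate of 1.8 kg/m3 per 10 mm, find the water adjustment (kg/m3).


Difference = 122 - 97 = 25 mm
Water adjustment = 25 * 1.8 / 10 = 4.5 kg/m3

4.5


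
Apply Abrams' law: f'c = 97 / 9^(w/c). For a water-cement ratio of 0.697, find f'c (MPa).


f'c = 97 / 9^0.697
= 97 / 4.625
= 20.97 MPa

20.97


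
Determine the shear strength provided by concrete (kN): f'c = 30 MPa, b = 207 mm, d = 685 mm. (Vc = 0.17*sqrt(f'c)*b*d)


Vc = 0.17 * sqrt(30) * 207 * 685 / 1000
= 132.03 kN

132.03


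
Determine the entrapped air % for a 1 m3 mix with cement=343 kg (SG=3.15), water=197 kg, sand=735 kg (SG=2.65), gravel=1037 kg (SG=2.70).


Vol cement = 343 / (3.15 * 1000) = 0.108889 m3
Vol water = 197 / 1000 = 0.197 m3
Vol sand = 735 / (2.65 * 1000) = 0.277358 m3
Vol gravel = 1037 / (2.70 * 1000) = 0.384074 m3
Total solid + water volume = 0.967321 m3
Air = (1 - 0.967321) * 100 = 3.27%

3.27


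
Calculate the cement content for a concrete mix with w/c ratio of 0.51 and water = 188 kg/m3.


Cement = water / (w/c)
= 188 / 0.51
= 368.6 kg/m3

368.6


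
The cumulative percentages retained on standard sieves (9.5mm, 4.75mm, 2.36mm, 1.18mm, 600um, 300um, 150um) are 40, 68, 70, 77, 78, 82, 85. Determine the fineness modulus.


FM = sum(cumulative % retained) / 100
= 500 / 100
= 5.0

5.0


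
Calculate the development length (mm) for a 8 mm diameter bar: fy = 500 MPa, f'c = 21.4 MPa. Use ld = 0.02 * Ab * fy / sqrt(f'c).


Ab = pi * 8^2 / 4 = 50.265 mm2
ld = 0.02 * 50.265 * 500 / sqrt(21.4)
= 108.7 mm

108.7


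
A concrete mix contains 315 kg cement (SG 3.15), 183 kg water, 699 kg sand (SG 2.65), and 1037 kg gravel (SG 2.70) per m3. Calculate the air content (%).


Vol cement = 315 / (3.15 * 1000) = 0.1 m3
Vol water = 183 / 1000 = 0.183 m3
Vol sand = 699 / (2.65 * 1000) = 0.263774 m3
Vol gravel = 1037 / (2.70 * 1000) = 0.384074 m3
Total solid + water volume = 0.930848 m3
Air = (1 - 0.930848) * 100 = 6.92%

6.92


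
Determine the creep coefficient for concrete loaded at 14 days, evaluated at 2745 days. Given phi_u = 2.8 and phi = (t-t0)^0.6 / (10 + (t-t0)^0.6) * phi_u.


dt = 2745 - 14 = 2731
phi = 2731^0.6 / (10 + 2731^0.6) * 2.8
= 2.577

2.577


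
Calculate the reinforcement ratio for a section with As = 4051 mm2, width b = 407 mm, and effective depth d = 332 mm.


rho = As / (b * d)
= 4051 / (407 * 332)
= 0.03

0.03


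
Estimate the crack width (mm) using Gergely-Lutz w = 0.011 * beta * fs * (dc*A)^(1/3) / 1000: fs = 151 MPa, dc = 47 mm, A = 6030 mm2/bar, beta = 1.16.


w = 0.011 * beta * fs * (dc * A)^(1/3) / 1000
= 0.011 * 1.16 * 151 * (47 * 6030)^(1/3) / 1000
= 0.127 mm

0.127


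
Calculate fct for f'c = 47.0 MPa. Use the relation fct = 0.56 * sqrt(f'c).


fct = 0.56 * sqrt(47.0)
= 0.56 * 6.856
= 3.839 MPa

3.839


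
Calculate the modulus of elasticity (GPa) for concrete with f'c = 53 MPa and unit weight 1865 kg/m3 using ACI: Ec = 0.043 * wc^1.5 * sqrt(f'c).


Ec = 0.043 * 1865^1.5 * sqrt(53) / 1000
= 25.21 GPa

25.21


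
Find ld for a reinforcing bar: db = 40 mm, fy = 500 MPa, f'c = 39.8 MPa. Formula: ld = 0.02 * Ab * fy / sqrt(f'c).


Ab = pi * 40^2 / 4 = 1256.637 mm2
ld = 0.02 * 1256.637 * 500 / sqrt(39.8)
= 1991.9 mm

1991.9


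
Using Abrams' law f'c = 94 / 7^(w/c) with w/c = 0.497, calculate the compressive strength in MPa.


f'c = 94 / 7^0.497
= 94 / 2.63
= 35.74 MPa

35.74


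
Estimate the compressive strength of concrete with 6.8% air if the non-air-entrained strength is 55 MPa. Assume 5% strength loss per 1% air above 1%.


Strength loss = (6.8 - 1) * 5 = 29.0%
f'c = 55 * (1 - 29.0/100)
= 39.05 MPa

39.05


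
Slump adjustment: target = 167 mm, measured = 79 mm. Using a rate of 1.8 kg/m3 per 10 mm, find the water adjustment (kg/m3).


Difference = 167 - 79 = 88 mm
Water adjustment = 88 * 1.8 / 10 = 15.8 kg/m3

15.8


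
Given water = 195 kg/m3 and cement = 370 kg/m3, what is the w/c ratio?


w/c = water / cement
w/c = 195 / 370 = 0.527

0.527


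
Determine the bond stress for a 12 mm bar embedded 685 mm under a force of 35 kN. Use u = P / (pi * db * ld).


u = P / (pi * db * ld)
= 35 * 1000 / (pi * 12 * 685)
= 1.355 MPa

1.355


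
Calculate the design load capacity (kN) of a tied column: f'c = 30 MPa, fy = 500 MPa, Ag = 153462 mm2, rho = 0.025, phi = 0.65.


Ast = rho * Ag = 0.025 * 153462 = 3836.55 mm2
phi*Pn = 0.65 * 0.80 * (0.85 * 30 * (153462 - 3836.55) + 500 * 3836.55) / 1000
= 2981.54 kN

2981.54


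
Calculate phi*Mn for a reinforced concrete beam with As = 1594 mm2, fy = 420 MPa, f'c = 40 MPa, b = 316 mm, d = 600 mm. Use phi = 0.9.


a = As * fy / (0.85 * f'c * b)
= 1594 * 420 / (0.85 * 40 * 316)
= 62.312 mm
Mn = As * fy * (d - a/2) / 10^6
= 380.8297 kN-m
phi*Mn = 0.9 * 380.8297 = 342.75 kN-m

342.75


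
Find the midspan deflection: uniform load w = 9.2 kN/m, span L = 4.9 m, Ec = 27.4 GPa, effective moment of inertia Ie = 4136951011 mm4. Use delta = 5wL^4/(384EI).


Convert: L = 4.9 m = 4900 mm, Ec = 27.4 GPa = 27400 MPa
delta = 5 * 9.2 * 4900^4 / (384 * 27400 * 4136951011)
= 0.61 mm

0.61


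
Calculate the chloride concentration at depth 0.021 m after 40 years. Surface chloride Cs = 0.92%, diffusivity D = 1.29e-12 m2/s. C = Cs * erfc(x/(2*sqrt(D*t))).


t_seconds = 40 * 365.25 * 24 * 3600 = 1262304000.0 s
arg = 0.021 / (2 * sqrt(1.29e-12 * 1262304000.0))
= 0.2602
erfc(0.2602) = 0.7129
C = 0.92 * 0.7129 = 0.6559%

0.6559


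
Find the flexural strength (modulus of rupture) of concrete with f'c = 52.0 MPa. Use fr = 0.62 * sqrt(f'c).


fr = 0.62 * sqrt(52.0)
= 4.471 MPa

4.471


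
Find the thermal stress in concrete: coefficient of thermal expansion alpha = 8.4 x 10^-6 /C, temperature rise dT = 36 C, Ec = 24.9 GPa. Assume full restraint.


sigma = alpha * dT * Ec
= 8.4e-6 * 36 * 24.9 * 1000
= 7.53 MPa

7.53


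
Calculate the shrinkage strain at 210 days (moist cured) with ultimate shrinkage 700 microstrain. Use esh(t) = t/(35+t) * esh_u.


esh(210) = 210 / (35 + 210) * 700
= 210 / 245 * 700
= 600.0 microstrain

600.0


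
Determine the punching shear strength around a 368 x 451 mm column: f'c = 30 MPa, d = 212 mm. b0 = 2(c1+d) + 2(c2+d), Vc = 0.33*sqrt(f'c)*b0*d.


b0 = 2*(368 + 212) + 2*(451 + 212) = 2486 mm
Vc = 0.33 * sqrt(30) * 2486 * 212 / 1000
= 952.6 kN

952.6


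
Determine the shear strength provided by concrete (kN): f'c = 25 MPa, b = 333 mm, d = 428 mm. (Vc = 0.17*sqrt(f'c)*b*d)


Vc = 0.17 * sqrt(25) * 333 * 428 / 1000
= 121.15 kN

121.15


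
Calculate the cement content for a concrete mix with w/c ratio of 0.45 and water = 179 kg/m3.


Cement = water / (w/c)
= 179 / 0.45
= 397.8 kg/m3

397.8


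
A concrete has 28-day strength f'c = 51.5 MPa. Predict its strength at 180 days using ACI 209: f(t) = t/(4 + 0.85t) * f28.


f(180) = 180 / (4 + 0.85 * 180) * 51.5
= 180 / 157.0 * 51.5
= 59.04 MPa

59.04
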